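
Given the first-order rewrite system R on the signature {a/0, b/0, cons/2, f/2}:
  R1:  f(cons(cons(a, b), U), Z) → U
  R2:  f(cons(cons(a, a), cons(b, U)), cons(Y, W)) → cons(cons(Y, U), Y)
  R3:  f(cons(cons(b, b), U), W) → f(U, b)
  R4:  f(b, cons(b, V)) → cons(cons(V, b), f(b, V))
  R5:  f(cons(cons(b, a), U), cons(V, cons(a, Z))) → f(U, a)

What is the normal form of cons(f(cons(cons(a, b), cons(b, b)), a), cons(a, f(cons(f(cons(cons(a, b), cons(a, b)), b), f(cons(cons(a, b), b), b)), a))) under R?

cons(cons(b, b), cons(a, b))

1. cons(f(cons(cons(a, b), cons(b, b)), a), cons(a, f(cons(f(cons(cons(a, b), cons(a, b)), b), f(cons(cons(a, b), b), b)), a)))  →  cons(cons(b, b), cons(a, f(cons(f(cons(cons(a, b), cons(a, b)), b), f(cons(cons(a, b), b), b)), a)))   [R1 at 1]
2. cons(cons(b, b), cons(a, f(cons(f(cons(cons(a, b), cons(a, b)), b), f(cons(cons(a, b), b), b)), a)))  →  cons(cons(b, b), cons(a, f(cons(cons(a, b), f(cons(cons(a, b), b), b)), a)))   [R1 at 2.2.1.1]
3. cons(cons(b, b), cons(a, f(cons(cons(a, b), f(cons(cons(a, b), b), b)), a)))  →  cons(cons(b, b), cons(a, f(cons(cons(a, b), b), b)))   [R1 at 2.2]
4. cons(cons(b, b), cons(a, f(cons(cons(a, b), b), b)))  →  cons(cons(b, b), cons(a, b))   [R1 at 2.2]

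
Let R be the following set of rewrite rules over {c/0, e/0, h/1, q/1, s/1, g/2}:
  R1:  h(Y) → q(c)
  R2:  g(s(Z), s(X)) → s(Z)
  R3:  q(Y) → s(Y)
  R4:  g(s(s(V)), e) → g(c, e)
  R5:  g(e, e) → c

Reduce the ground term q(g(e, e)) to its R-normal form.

s(c)

1. q(g(e, e))  →  s(g(e, e))   [R3 at ε]
2. s(g(e, e))  →  s(c)   [R5 at 1]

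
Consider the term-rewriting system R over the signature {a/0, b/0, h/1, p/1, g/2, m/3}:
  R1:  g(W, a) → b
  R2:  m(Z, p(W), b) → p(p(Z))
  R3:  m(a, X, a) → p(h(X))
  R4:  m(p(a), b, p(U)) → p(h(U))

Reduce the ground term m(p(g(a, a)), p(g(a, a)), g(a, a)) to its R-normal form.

p(p(p(b)))

1. m(p(g(a, a)), p(g(a, a)), g(a, a))  →  m(p(b), p(g(a, a)), g(a, a))   [R1 at 1.1]
2. m(p(b), p(g(a, a)), g(a, a))  →  m(p(b), p(b), g(a, a))   [R1 at 2.1]
3. m(p(b), p(b), g(a, a))  →  m(p(b), p(b), b)   [R1 at 3]
4. m(p(b), p(b), b)  →  p(p(p(b)))   [R2 at ε]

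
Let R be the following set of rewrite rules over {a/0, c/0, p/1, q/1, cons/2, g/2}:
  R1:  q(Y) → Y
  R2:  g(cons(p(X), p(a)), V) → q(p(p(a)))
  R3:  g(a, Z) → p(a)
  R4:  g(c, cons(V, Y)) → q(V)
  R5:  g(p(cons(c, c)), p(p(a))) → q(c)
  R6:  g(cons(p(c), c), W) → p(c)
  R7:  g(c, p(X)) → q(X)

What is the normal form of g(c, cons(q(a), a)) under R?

a

1. g(c, cons(q(a), a))  →  q(q(a))   [R4 at ε]
2. q(q(a))  →  q(a)   [R1 at ε]
3. q(a)  →  a   [R1 at ε]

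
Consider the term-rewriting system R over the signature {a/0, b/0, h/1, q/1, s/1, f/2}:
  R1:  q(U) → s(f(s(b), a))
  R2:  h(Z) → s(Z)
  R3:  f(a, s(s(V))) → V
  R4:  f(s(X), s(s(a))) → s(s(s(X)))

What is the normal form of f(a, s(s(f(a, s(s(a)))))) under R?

a

1. f(a, s(s(f(a, s(s(a))))))  →  f(a, s(s(a)))   [R3 at ε]
2. f(a, s(s(a)))  →  a   [R3 at ε]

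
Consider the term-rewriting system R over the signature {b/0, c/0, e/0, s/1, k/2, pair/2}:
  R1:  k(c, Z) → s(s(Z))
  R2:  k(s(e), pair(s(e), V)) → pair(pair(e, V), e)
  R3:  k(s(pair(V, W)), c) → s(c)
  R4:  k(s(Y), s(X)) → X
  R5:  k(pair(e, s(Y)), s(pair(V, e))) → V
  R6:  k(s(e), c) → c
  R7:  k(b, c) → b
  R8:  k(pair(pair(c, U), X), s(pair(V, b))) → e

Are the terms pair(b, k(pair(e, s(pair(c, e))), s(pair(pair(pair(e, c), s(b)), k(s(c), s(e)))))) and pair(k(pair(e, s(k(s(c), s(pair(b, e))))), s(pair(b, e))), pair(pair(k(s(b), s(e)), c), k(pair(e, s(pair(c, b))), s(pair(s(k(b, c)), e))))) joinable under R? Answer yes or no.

yes — NF(t₁) = pair(b, pair(pair(e, c), s(b))), NF(t₂) = pair(b, pair(pair(e, c), s(b)))

Reduce t₁ = pair(b, k(pair(e, s(pair(c, e))), s(pair(pair(pair(e, c), s(b)), k(s(c), s(e)))))):
1. pair(b, k(pair(e, s(pair(c, e))), s(pair(pair(pair(e, c), s(b)), k(s(c), s(e))))))  →  pair(b, k(pair(e, s(pair(c, e))), s(pair(pair(pair(e, c), s(b)), e))))   [R4 at 2.2.1.2]
2. pair(b, k(pair(e, s(pair(c, e))), s(pair(pair(pair(e, c), s(b)), e))))  →  pair(b, pair(pair(e, c), s(b)))   [R5 at 2]

Reduce t₂ = pair(k(pair(e, s(k(s(c), s(pair(b, e))))), s(pair(b, e))), pair(pair(k(s(b), s(e)), c), k(pair(e, s(pair(c, b))), s(pair(s(k(b, c)), e))))):
1. pair(k(pair(e, s(k(s(c), s(pair(b, e))))), s(pair(b, e))), pair(pair(k(s(b), s(e)), c), k(pair(e, s(pair(c, b))), s(pair(s(k(b, c)), e)))))  →  pair(b, pair(pair(k(s(b), s(e)), c), k(pair(e, s(pair(c, b))), s(pair(s(k(b, c)), e)))))   [R5 at 1]
2. pair(b, pair(pair(k(s(b), s(e)), c), k(pair(e, s(pair(c, b))), s(pair(s(k(b, c)), e)))))  →  pair(b, pair(pair(e, c), k(pair(e, s(pair(c, b))), s(pair(s(k(b, c)), e)))))   [R4 at 2.1.1]
3. pair(b, pair(pair(e, c), k(pair(e, s(pair(c, b))), s(pair(s(k(b, c)), e)))))  →  pair(b, pair(pair(e, c), s(k(b, c))))   [R5 at 2.2]
4. pair(b, pair(pair(e, c), s(k(b, c))))  →  pair(b, pair(pair(e, c), s(b)))   [R7 at 2.2.1]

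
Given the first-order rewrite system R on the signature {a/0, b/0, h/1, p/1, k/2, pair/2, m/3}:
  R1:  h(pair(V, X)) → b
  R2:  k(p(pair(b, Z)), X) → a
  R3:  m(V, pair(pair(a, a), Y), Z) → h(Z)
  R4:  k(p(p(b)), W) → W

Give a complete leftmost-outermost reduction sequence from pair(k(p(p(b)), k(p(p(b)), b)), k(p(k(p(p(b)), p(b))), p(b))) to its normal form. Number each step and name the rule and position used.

1. pair(k(p(p(b)), k(p(p(b)), b)), k(p(k(p(p(b)), p(b))), p(b)))  →  pair(k(p(p(b)), b), k(p(k(p(p(b)), p(b))), p(b)))   [R4 at 1]
2. pair(k(p(p(b)), b), k(p(k(p(p(b)), p(b))), p(b)))  →  pair(b, k(p(k(p(p(b)), p(b))), p(b)))   [R4 at 1]
3. pair(b, k(p(k(p(p(b)), p(b))), p(b)))  →  pair(b, k(p(p(b)), p(b)))   [R4 at 2.1.1]
4. pair(b, k(p(p(b)), p(b)))  →  pair(b, p(b))   [R4 at 2]

pair(b, p(b))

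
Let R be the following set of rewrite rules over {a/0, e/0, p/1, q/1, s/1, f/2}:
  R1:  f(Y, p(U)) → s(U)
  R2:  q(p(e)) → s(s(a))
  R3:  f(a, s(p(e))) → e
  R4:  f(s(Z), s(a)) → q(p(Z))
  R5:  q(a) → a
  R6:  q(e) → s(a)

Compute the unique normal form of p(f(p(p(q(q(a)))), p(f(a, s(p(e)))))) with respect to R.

p(s(e))

1. p(f(p(p(q(q(a)))), p(f(a, s(p(e))))))  →  p(s(f(a, s(p(e)))))   [R1 at 1]
2. p(s(f(a, s(p(e)))))  →  p(s(e))   [R3 at 1.1]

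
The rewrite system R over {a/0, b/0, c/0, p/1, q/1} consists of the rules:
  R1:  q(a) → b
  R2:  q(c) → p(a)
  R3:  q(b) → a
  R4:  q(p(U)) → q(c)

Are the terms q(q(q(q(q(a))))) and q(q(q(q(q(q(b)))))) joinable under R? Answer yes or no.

yes — NF(t₁) = b, NF(t₂) = b

Reduce t₁ = q(q(q(q(q(a))))):
1. q(q(q(q(q(a)))))  →  q(q(q(q(b))))   [R1 at 1.1.1.1]
2. q(q(q(q(b))))  →  q(q(q(a)))   [R3 at 1.1.1]
3. q(q(q(a)))  →  q(q(b))   [R1 at 1.1]
4. q(q(b))  →  q(a)   [R3 at 1]
5. q(a)  →  b   [R1 at ε]

Reduce t₂ = q(q(q(q(q(q(b)))))):
1. q(q(q(q(q(q(b))))))  →  q(q(q(q(q(a)))))   [R3 at 1.1.1.1.1]
2. q(q(q(q(q(a)))))  →  q(q(q(q(b))))   [R1 at 1.1.1.1]
3. q(q(q(q(b))))  →  q(q(q(a)))   [R3 at 1.1.1]
4. q(q(q(a)))  →  q(q(b))   [R1 at 1.1]
5. q(q(b))  →  q(a)   [R3 at 1]
6. q(a)  →  b   [R1 at ε]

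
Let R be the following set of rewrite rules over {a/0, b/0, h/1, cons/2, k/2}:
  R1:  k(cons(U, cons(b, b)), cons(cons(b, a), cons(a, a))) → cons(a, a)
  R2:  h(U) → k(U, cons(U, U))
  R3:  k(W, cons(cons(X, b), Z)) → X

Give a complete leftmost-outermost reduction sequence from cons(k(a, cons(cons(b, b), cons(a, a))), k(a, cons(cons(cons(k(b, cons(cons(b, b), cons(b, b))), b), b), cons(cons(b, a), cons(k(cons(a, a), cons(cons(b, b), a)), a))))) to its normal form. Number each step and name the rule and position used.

1. cons(k(a, cons(cons(b, b), cons(a, a))), k(a, cons(cons(cons(k(b, cons(cons(b, b), cons(b, b))), b), b), cons(cons(b, a), cons(k(cons(a, a), cons(cons(b, b), a)), a)))))  →  cons(b, k(a, cons(cons(cons(k(b, cons(cons(b, b), cons(b, b))), b), b), cons(cons(b, a), cons(k(cons(a, a), cons(cons(b, b), a)), a)))))   [R3 at 1]
2. cons(b, k(a, cons(cons(cons(k(b, cons(cons(b, b), cons(b, b))), b), b), cons(cons(b, a), cons(k(cons(a, a), cons(cons(b, b), a)), a)))))  →  cons(b, cons(k(b, cons(cons(b, b), cons(b, b))), b))   [R3 at 2]
3. cons(b, cons(k(b, cons(cons(b, b), cons(b, b))), b))  →  cons(b, cons(b, b))   [R3 at 2.1]

cons(b, cons(b, b))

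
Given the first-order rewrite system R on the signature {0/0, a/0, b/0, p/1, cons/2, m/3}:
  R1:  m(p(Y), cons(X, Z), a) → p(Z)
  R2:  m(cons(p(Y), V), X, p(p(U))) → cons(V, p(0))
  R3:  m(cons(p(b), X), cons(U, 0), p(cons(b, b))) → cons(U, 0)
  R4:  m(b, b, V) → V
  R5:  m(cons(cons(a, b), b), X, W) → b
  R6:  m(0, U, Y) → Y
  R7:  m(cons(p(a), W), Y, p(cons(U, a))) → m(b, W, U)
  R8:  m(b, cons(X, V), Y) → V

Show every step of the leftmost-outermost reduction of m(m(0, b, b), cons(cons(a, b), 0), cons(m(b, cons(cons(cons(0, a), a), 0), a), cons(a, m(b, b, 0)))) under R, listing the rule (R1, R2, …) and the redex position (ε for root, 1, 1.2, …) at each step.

0

1. m(m(0, b, b), cons(cons(a, b), 0), cons(m(b, cons(cons(cons(0, a), a), 0), a), cons(a, m(b, b, 0))))  →  m(b, cons(cons(a, b), 0), cons(m(b, cons(cons(cons(0, a), a), 0), a), cons(a, m(b, b, 0))))   [R6 at 1]
2. m(b, cons(cons(a, b), 0), cons(m(b, cons(cons(cons(0, a), a), 0), a), cons(a, m(b, b, 0))))  →  0   [R8 at ε]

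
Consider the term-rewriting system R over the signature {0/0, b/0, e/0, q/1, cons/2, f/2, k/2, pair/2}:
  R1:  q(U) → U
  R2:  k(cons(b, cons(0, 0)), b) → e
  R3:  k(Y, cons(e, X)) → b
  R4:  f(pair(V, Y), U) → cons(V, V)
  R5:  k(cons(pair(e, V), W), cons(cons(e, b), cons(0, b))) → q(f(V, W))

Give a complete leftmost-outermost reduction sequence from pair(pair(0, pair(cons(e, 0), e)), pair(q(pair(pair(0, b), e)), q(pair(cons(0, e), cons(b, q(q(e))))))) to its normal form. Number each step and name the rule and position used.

1. pair(pair(0, pair(cons(e, 0), e)), pair(q(pair(pair(0, b), e)), q(pair(cons(0, e), cons(b, q(q(e)))))))  →  pair(pair(0, pair(cons(e, 0), e)), pair(pair(pair(0, b), e), q(pair(cons(0, e), cons(b, q(q(e)))))))   [R1 at 2.1]
2. pair(pair(0, pair(cons(e, 0), e)), pair(pair(pair(0, b), e), q(pair(cons(0, e), cons(b, q(q(e)))))))  →  pair(pair(0, pair(cons(e, 0), e)), pair(pair(pair(0, b), e), pair(cons(0, e), cons(b, q(q(e))))))   [R1 at 2.2]
3. pair(pair(0, pair(cons(e, 0), e)), pair(pair(pair(0, b), e), pair(cons(0, e), cons(b, q(q(e))))))  →  pair(pair(0, pair(cons(e, 0), e)), pair(pair(pair(0, b), e), pair(cons(0, e), cons(b, q(e)))))   [R1 at 2.2.2.2]
4. pair(pair(0, pair(cons(e, 0), e)), pair(pair(pair(0, b), e), pair(cons(0, e), cons(b, q(e)))))  →  pair(pair(0, pair(cons(e, 0), e)), pair(pair(pair(0, b), e), pair(cons(0, e), cons(b, e))))   [R1 at 2.2.2.2]

pair(pair(0, pair(cons(e, 0), e)), pair(pair(pair(0, b), e), pair(cons(0, e), cons(b, e))))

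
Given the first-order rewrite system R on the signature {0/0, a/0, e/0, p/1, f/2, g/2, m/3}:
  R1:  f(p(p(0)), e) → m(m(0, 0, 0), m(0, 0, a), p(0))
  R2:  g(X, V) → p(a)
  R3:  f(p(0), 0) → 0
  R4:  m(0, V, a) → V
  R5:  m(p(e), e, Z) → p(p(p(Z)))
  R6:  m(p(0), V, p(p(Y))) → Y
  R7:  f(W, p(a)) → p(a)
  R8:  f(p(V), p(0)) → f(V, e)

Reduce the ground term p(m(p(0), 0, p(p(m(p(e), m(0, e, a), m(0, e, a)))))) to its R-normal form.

1. p(m(p(0), 0, p(p(m(p(e), m(0, e, a), m(0, e, a))))))  →  p(m(p(e), m(0, e, a), m(0, e, a)))   [R6 at 1]
2. p(m(p(e), m(0, e, a), m(0, e, a)))  →  p(m(p(e), e, m(0, e, a)))   [R4 at 1.2]
3. p(m(p(e), e, m(0, e, a)))  →  p(p(p(p(m(0, e, a)))))   [R5 at 1]
4. p(p(p(p(m(0, e, a)))))  →  p(p(p(p(e))))   [R4 at 1.1.1.1]

p(p(p(p(e))))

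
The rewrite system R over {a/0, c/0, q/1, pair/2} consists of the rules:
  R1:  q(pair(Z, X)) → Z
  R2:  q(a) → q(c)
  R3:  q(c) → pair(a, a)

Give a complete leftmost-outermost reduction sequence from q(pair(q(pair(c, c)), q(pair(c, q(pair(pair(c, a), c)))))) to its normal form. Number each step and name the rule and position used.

1. q(pair(q(pair(c, c)), q(pair(c, q(pair(pair(c, a), c))))))  →  q(pair(c, c))   [R1 at ε]
2. q(pair(c, c))  →  c   [R1 at ε]

c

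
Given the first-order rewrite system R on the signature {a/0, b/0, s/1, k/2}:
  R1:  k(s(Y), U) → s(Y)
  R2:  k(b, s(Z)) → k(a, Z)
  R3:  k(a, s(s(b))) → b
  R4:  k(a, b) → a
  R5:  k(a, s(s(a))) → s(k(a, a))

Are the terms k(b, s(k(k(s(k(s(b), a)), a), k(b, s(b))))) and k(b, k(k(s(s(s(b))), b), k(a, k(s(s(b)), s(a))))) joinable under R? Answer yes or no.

yes — NF(t₁) = b, NF(t₂) = b

Reduce t₁ = k(b, s(k(k(s(k(s(b), a)), a), k(b, s(b))))):
1. k(b, s(k(k(s(k(s(b), a)), a), k(b, s(b)))))  →  k(a, k(k(s(k(s(b), a)), a), k(b, s(b))))   [R2 at ε]
2. k(a, k(k(s(k(s(b), a)), a), k(b, s(b))))  →  k(a, k(s(k(s(b), a)), k(b, s(b))))   [R1 at 2.1]
3. k(a, k(s(k(s(b), a)), k(b, s(b))))  →  k(a, s(k(s(b), a)))   [R1 at 2]
4. k(a, s(k(s(b), a)))  →  k(a, s(s(b)))   [R1 at 2.1]
5. k(a, s(s(b)))  →  b   [R3 at ε]

Reduce t₂ = k(b, k(k(s(s(s(b))), b), k(a, k(s(s(b)), s(a))))):
1. k(b, k(k(s(s(s(b))), b), k(a, k(s(s(b)), s(a)))))  →  k(b, k(s(s(s(b))), k(a, k(s(s(b)), s(a)))))   [R1 at 2.1]
2. k(b, k(s(s(s(b))), k(a, k(s(s(b)), s(a)))))  →  k(b, s(s(s(b))))   [R1 at 2]
3. k(b, s(s(s(b))))  →  k(a, s(s(b)))   [R2 at ε]
4. k(a, s(s(b)))  →  b   [R3 at ε]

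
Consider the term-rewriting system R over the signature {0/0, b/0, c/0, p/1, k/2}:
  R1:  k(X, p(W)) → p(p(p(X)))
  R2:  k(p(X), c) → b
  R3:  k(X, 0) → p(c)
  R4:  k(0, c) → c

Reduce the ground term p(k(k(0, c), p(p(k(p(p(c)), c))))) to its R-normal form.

1. p(k(k(0, c), p(p(k(p(p(c)), c)))))  →  p(p(p(p(k(0, c)))))   [R1 at 1]
2. p(p(p(p(k(0, c)))))  →  p(p(p(p(c))))   [R4 at 1.1.1.1]

p(p(p(p(c))))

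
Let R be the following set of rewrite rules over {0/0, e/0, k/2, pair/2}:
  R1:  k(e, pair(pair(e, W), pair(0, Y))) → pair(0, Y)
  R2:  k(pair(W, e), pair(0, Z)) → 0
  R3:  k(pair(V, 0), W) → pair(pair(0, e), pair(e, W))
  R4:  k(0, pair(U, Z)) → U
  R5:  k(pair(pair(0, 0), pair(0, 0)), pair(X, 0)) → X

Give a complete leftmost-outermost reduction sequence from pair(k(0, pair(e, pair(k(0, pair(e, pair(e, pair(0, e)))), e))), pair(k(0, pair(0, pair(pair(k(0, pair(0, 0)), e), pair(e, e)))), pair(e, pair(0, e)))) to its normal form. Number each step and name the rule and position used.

1. pair(k(0, pair(e, pair(k(0, pair(e, pair(e, pair(0, e)))), e))), pair(k(0, pair(0, pair(pair(k(0, pair(0, 0)), e), pair(e, e)))), pair(e, pair(0, e))))  →  pair(e, pair(k(0, pair(0, pair(pair(k(0, pair(0, 0)), e), pair(e, e)))), pair(e, pair(0, e))))   [R4 at 1]
2. pair(e, pair(k(0, pair(0, pair(pair(k(0, pair(0, 0)), e), pair(e, e)))), pair(e, pair(0, e))))  →  pair(e, pair(0, pair(e, pair(0, e))))   [R4 at 2.1]

pair(e, pair(0, pair(e, pair(0, e))))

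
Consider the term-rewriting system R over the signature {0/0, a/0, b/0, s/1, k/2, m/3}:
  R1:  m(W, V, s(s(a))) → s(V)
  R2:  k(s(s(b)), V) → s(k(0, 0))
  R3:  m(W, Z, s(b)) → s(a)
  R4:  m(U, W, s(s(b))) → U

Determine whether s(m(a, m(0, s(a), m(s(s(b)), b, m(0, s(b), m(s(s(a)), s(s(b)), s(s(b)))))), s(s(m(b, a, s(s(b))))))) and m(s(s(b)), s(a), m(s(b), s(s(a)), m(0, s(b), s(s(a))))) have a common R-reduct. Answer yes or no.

Reduce t₁ = s(m(a, m(0, s(a), m(s(s(b)), b, m(0, s(b), m(s(s(a)), s(s(b)), s(s(b)))))), s(s(m(b, a, s(s(b))))))):
1. s(m(a, m(0, s(a), m(s(s(b)), b, m(0, s(b), m(s(s(a)), s(s(b)), s(s(b)))))), s(s(m(b, a, s(s(b)))))))  →  s(m(a, m(0, s(a), m(s(s(b)), b, m(0, s(b), s(s(a))))), s(s(m(b, a, s(s(b)))))))   [R4 at 1.2.3.3.3]
2. s(m(a, m(0, s(a), m(s(s(b)), b, m(0, s(b), s(s(a))))), s(s(m(b, a, s(s(b)))))))  →  s(m(a, m(0, s(a), m(s(s(b)), b, s(s(b)))), s(s(m(b, a, s(s(b)))))))   [R1 at 1.2.3.3]
3. s(m(a, m(0, s(a), m(s(s(b)), b, s(s(b)))), s(s(m(b, a, s(s(b)))))))  →  s(m(a, m(0, s(a), s(s(b))), s(s(m(b, a, s(s(b)))))))   [R4 at 1.2.3]
4. s(m(a, m(0, s(a), s(s(b))), s(s(m(b, a, s(s(b)))))))  →  s(m(a, 0, s(s(m(b, a, s(s(b)))))))   [R4 at 1.2]
5. s(m(a, 0, s(s(m(b, a, s(s(b)))))))  →  s(m(a, 0, s(s(b))))   [R4 at 1.3.1.1]
6. s(m(a, 0, s(s(b))))  →  s(a)   [R4 at 1]

Reduce t₂ = m(s(s(b)), s(a), m(s(b), s(s(a)), m(0, s(b), s(s(a))))):
1. m(s(s(b)), s(a), m(s(b), s(s(a)), m(0, s(b), s(s(a)))))  →  m(s(s(b)), s(a), m(s(b), s(s(a)), s(s(b))))   [R1 at 3.3]
2. m(s(s(b)), s(a), m(s(b), s(s(a)), s(s(b))))  →  m(s(s(b)), s(a), s(b))   [R4 at 3]
3. m(s(s(b)), s(a), s(b))  →  s(a)   [R3 at ε]

yes — NF(t₁) = s(a), NF(t₂) = s(a)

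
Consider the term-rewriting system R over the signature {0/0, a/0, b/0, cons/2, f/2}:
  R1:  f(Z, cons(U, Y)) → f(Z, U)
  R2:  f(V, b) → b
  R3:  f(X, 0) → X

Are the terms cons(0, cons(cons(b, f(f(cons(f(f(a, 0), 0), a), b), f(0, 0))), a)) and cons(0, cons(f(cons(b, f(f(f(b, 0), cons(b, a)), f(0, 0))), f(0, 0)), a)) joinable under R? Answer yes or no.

yes — NF(t₁) = cons(0, cons(cons(b, b), a)), NF(t₂) = cons(0, cons(cons(b, b), a))

Reduce t₁ = cons(0, cons(cons(b, f(f(cons(f(f(a, 0), 0), a), b), f(0, 0))), a)):
1. cons(0, cons(cons(b, f(f(cons(f(f(a, 0), 0), a), b), f(0, 0))), a))  →  cons(0, cons(cons(b, f(b, f(0, 0))), a))   [R2 at 2.1.2.1]
2. cons(0, cons(cons(b, f(b, f(0, 0))), a))  →  cons(0, cons(cons(b, f(b, 0)), a))   [R3 at 2.1.2.2]
3. cons(0, cons(cons(b, f(b, 0)), a))  →  cons(0, cons(cons(b, b), a))   [R3 at 2.1.2]

Reduce t₂ = cons(0, cons(f(cons(b, f(f(f(b, 0), cons(b, a)), f(0, 0))), f(0, 0)), a)):
1. cons(0, cons(f(cons(b, f(f(f(b, 0), cons(b, a)), f(0, 0))), f(0, 0)), a))  →  cons(0, cons(f(cons(b, f(f(f(b, 0), b), f(0, 0))), f(0, 0)), a))   [R1 at 2.1.1.2.1]
2. cons(0, cons(f(cons(b, f(f(f(b, 0), b), f(0, 0))), f(0, 0)), a))  →  cons(0, cons(f(cons(b, f(b, f(0, 0))), f(0, 0)), a))   [R2 at 2.1.1.2.1]
3. cons(0, cons(f(cons(b, f(b, f(0, 0))), f(0, 0)), a))  →  cons(0, cons(f(cons(b, f(b, 0)), f(0, 0)), a))   [R3 at 2.1.1.2.2]
4. cons(0, cons(f(cons(b, f(b, 0)), f(0, 0)), a))  →  cons(0, cons(f(cons(b, b), f(0, 0)), a))   [R3 at 2.1.1.2]
5. cons(0, cons(f(cons(b, b), f(0, 0)), a))  →  cons(0, cons(f(cons(b, b), 0), a))   [R3 at 2.1.2]
6. cons(0, cons(f(cons(b, b), 0), a))  →  cons(0, cons(cons(b, b), a))   [R3 at 2.1]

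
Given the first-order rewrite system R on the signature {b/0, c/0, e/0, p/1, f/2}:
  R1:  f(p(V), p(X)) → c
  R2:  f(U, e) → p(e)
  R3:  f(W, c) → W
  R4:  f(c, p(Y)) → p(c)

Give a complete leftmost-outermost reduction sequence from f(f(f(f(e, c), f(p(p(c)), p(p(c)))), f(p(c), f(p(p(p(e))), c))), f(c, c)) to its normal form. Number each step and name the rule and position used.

e

1. f(f(f(f(e, c), f(p(p(c)), p(p(c)))), f(p(c), f(p(p(p(e))), c))), f(c, c))  →  f(f(f(e, f(p(p(c)), p(p(c)))), f(p(c), f(p(p(p(e))), c))), f(c, c))   [R3 at 1.1.1]
2. f(f(f(e, f(p(p(c)), p(p(c)))), f(p(c), f(p(p(p(e))), c))), f(c, c))  →  f(f(f(e, c), f(p(c), f(p(p(p(e))), c))), f(c, c))   [R1 at 1.1.2]
3. f(f(f(e, c), f(p(c), f(p(p(p(e))), c))), f(c, c))  →  f(f(e, f(p(c), f(p(p(p(e))), c))), f(c, c))   [R3 at 1.1]
4. f(f(e, f(p(c), f(p(p(p(e))), c))), f(c, c))  →  f(f(e, f(p(c), p(p(p(e))))), f(c, c))   [R3 at 1.2.2]
5. f(f(e, f(p(c), p(p(p(e))))), f(c, c))  →  f(f(e, c), f(c, c))   [R1 at 1.2]
6. f(f(e, c), f(c, c))  →  f(e, f(c, c))   [R3 at 1]
7. f(e, f(c, c))  →  f(e, c)   [R3 at 2]
8. f(e, c)  →  e   [R3 at ε]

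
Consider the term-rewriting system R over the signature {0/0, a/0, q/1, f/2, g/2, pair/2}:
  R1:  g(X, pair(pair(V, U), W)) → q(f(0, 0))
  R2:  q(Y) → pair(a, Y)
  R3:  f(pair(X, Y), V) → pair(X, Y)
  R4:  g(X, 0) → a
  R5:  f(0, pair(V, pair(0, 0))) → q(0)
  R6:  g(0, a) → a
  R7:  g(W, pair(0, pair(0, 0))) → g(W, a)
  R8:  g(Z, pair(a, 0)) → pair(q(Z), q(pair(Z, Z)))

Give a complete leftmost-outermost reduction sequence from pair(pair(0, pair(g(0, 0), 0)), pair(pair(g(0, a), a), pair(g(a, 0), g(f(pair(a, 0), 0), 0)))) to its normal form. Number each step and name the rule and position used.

pair(pair(0, pair(a, 0)), pair(pair(a, a), pair(a, a)))

1. pair(pair(0, pair(g(0, 0), 0)), pair(pair(g(0, a), a), pair(g(a, 0), g(f(pair(a, 0), 0), 0))))  →  pair(pair(0, pair(a, 0)), pair(pair(g(0, a), a), pair(g(a, 0), g(f(pair(a, 0), 0), 0))))   [R4 at 1.2.1]
2. pair(pair(0, pair(a, 0)), pair(pair(g(0, a), a), pair(g(a, 0), g(f(pair(a, 0), 0), 0))))  →  pair(pair(0, pair(a, 0)), pair(pair(a, a), pair(g(a, 0), g(f(pair(a, 0), 0), 0))))   [R6 at 2.1.1]
3. pair(pair(0, pair(a, 0)), pair(pair(a, a), pair(g(a, 0), g(f(pair(a, 0), 0), 0))))  →  pair(pair(0, pair(a, 0)), pair(pair(a, a), pair(a, g(f(pair(a, 0), 0), 0))))   [R4 at 2.2.1]
4. pair(pair(0, pair(a, 0)), pair(pair(a, a), pair(a, g(f(pair(a, 0), 0), 0))))  →  pair(pair(0, pair(a, 0)), pair(pair(a, a), pair(a, a)))   [R4 at 2.2.2]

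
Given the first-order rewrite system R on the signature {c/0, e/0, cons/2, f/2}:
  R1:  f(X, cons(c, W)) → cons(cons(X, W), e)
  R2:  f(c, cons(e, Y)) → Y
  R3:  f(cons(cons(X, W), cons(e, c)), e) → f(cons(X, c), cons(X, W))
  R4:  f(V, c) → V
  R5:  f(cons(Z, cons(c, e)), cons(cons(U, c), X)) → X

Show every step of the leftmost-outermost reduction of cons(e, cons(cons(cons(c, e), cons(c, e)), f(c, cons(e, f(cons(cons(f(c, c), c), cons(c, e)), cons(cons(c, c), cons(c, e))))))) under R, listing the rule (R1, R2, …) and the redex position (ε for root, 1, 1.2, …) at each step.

cons(e, cons(cons(cons(c, e), cons(c, e)), cons(c, e)))

1. cons(e, cons(cons(cons(c, e), cons(c, e)), f(c, cons(e, f(cons(cons(f(c, c), c), cons(c, e)), cons(cons(c, c), cons(c, e)))))))  →  cons(e, cons(cons(cons(c, e), cons(c, e)), f(cons(cons(f(c, c), c), cons(c, e)), cons(cons(c, c), cons(c, e)))))   [R2 at 2.2]
2. cons(e, cons(cons(cons(c, e), cons(c, e)), f(cons(cons(f(c, c), c), cons(c, e)), cons(cons(c, c), cons(c, e)))))  →  cons(e, cons(cons(cons(c, e), cons(c, e)), cons(c, e)))   [R5 at 2.2]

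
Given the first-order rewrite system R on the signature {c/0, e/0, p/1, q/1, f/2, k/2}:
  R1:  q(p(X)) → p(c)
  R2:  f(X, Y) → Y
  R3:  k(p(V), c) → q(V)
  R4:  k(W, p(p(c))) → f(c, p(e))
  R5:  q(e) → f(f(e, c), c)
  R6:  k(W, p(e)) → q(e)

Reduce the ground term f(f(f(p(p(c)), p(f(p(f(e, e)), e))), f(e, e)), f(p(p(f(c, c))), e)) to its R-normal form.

e

1. f(f(f(p(p(c)), p(f(p(f(e, e)), e))), f(e, e)), f(p(p(f(c, c))), e))  →  f(p(p(f(c, c))), e)   [R2 at ε]
2. f(p(p(f(c, c))), e)  →  e   [R2 at ε]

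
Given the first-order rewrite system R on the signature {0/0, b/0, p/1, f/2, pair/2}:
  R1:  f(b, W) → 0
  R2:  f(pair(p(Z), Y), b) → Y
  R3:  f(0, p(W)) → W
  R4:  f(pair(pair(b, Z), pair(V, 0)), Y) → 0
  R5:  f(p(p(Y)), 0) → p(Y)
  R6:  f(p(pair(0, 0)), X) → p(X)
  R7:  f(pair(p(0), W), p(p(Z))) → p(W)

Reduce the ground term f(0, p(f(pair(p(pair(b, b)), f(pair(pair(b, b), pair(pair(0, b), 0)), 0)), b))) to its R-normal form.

0

1. f(0, p(f(pair(p(pair(b, b)), f(pair(pair(b, b), pair(pair(0, b), 0)), 0)), b)))  →  f(pair(p(pair(b, b)), f(pair(pair(b, b), pair(pair(0, b), 0)), 0)), b)   [R3 at ε]
2. f(pair(p(pair(b, b)), f(pair(pair(b, b), pair(pair(0, b), 0)), 0)), b)  →  f(pair(pair(b, b), pair(pair(0, b), 0)), 0)   [R2 at ε]
3. f(pair(pair(b, b), pair(pair(0, b), 0)), 0)  →  0   [R4 at ε]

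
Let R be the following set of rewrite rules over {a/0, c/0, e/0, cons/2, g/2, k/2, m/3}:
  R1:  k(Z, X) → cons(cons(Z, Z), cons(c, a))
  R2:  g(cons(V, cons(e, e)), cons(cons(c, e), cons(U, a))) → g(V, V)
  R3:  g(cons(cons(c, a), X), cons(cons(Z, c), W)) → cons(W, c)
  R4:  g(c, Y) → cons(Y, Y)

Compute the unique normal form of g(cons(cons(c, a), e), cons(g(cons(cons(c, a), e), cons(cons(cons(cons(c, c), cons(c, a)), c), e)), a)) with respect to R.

cons(a, c)

1. g(cons(cons(c, a), e), cons(g(cons(cons(c, a), e), cons(cons(cons(cons(c, c), cons(c, a)), c), e)), a))  →  g(cons(cons(c, a), e), cons(cons(e, c), a))   [R3 at 2.1]
2. g(cons(cons(c, a), e), cons(cons(e, c), a))  →  cons(a, c)   [R3 at ε]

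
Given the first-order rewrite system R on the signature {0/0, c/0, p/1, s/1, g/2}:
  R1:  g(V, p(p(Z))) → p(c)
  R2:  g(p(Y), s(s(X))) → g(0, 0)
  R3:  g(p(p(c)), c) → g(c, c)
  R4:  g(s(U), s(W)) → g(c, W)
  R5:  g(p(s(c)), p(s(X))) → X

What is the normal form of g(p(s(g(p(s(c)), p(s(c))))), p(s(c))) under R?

c

1. g(p(s(g(p(s(c)), p(s(c))))), p(s(c)))  →  g(p(s(c)), p(s(c)))   [R5 at 1.1.1]
2. g(p(s(c)), p(s(c)))  →  c   [R5 at ε]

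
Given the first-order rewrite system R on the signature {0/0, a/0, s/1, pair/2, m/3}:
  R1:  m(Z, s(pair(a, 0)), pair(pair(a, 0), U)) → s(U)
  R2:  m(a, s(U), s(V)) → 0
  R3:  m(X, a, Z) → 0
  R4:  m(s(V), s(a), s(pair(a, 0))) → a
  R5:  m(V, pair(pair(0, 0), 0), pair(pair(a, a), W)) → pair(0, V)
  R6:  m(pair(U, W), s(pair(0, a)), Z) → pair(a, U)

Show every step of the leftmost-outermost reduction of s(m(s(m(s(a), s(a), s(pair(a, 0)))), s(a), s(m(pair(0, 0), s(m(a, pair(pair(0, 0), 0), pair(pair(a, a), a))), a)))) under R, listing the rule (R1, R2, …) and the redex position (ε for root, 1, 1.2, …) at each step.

s(a)

1. s(m(s(m(s(a), s(a), s(pair(a, 0)))), s(a), s(m(pair(0, 0), s(m(a, pair(pair(0, 0), 0), pair(pair(a, a), a))), a))))  →  s(m(s(a), s(a), s(m(pair(0, 0), s(m(a, pair(pair(0, 0), 0), pair(pair(a, a), a))), a))))   [R4 at 1.1.1]
2. s(m(s(a), s(a), s(m(pair(0, 0), s(m(a, pair(pair(0, 0), 0), pair(pair(a, a), a))), a))))  →  s(m(s(a), s(a), s(m(pair(0, 0), s(pair(0, a)), a))))   [R5 at 1.3.1.2.1]
3. s(m(s(a), s(a), s(m(pair(0, 0), s(pair(0, a)), a))))  →  s(m(s(a), s(a), s(pair(a, 0))))   [R6 at 1.3.1]
4. s(m(s(a), s(a), s(pair(a, 0))))  →  s(a)   [R4 at 1]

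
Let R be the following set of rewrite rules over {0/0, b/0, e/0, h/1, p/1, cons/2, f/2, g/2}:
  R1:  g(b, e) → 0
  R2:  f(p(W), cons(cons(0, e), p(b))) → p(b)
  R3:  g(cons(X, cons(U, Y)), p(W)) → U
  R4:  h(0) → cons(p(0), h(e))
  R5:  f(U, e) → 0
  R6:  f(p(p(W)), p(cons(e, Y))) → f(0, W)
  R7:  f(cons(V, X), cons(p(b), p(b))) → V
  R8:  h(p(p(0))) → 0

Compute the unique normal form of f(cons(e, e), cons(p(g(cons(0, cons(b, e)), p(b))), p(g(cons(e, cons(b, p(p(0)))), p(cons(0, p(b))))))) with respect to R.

1. f(cons(e, e), cons(p(g(cons(0, cons(b, e)), p(b))), p(g(cons(e, cons(b, p(p(0)))), p(cons(0, p(b)))))))  →  f(cons(e, e), cons(p(b), p(g(cons(e, cons(b, p(p(0)))), p(cons(0, p(b)))))))   [R3 at 2.1.1]
2. f(cons(e, e), cons(p(b), p(g(cons(e, cons(b, p(p(0)))), p(cons(0, p(b)))))))  →  f(cons(e, e), cons(p(b), p(b)))   [R3 at 2.2.1]
3. f(cons(e, e), cons(p(b), p(b)))  →  e   [R7 at ε]

e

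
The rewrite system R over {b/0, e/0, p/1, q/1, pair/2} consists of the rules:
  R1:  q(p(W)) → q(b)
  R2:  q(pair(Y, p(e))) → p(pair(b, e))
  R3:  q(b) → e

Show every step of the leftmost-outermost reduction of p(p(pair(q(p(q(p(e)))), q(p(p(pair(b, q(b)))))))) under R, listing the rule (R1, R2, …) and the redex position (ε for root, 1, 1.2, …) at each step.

p(p(pair(e, e)))

1. p(p(pair(q(p(q(p(e)))), q(p(p(pair(b, q(b))))))))  →  p(p(pair(q(b), q(p(p(pair(b, q(b))))))))   [R1 at 1.1.1]
2. p(p(pair(q(b), q(p(p(pair(b, q(b))))))))  →  p(p(pair(e, q(p(p(pair(b, q(b))))))))   [R3 at 1.1.1]
3. p(p(pair(e, q(p(p(pair(b, q(b))))))))  →  p(p(pair(e, q(b))))   [R1 at 1.1.2]
4. p(p(pair(e, q(b))))  →  p(p(pair(e, e)))   [R3 at 1.1.2]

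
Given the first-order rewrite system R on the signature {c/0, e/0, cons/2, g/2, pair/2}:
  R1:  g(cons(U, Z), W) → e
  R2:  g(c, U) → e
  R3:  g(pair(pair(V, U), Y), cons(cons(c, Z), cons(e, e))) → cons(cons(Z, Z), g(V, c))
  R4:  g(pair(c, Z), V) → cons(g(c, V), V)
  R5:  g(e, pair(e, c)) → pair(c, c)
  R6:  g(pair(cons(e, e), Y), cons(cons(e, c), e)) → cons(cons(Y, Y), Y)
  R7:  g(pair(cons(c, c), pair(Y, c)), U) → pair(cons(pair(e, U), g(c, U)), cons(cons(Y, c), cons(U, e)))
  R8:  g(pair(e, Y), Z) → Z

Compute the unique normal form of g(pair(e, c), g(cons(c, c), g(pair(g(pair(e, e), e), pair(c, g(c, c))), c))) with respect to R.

1. g(pair(e, c), g(cons(c, c), g(pair(g(pair(e, e), e), pair(c, g(c, c))), c)))  →  g(cons(c, c), g(pair(g(pair(e, e), e), pair(c, g(c, c))), c))   [R8 at ε]
2. g(cons(c, c), g(pair(g(pair(e, e), e), pair(c, g(c, c))), c))  →  e   [R1 at ε]

e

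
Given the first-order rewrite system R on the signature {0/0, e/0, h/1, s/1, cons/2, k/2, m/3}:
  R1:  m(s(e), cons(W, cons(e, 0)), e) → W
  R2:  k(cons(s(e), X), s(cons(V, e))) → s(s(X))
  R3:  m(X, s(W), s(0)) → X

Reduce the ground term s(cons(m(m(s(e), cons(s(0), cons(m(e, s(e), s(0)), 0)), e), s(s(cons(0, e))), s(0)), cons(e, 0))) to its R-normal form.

s(cons(s(0), cons(e, 0)))

1. s(cons(m(m(s(e), cons(s(0), cons(m(e, s(e), s(0)), 0)), e), s(s(cons(0, e))), s(0)), cons(e, 0)))  →  s(cons(m(s(e), cons(s(0), cons(m(e, s(e), s(0)), 0)), e), cons(e, 0)))   [R3 at 1.1]
2. s(cons(m(s(e), cons(s(0), cons(m(e, s(e), s(0)), 0)), e), cons(e, 0)))  →  s(cons(m(s(e), cons(s(0), cons(e, 0)), e), cons(e, 0)))   [R3 at 1.1.2.2.1]
3. s(cons(m(s(e), cons(s(0), cons(e, 0)), e), cons(e, 0)))  →  s(cons(s(0), cons(e, 0)))   [R1 at 1.1]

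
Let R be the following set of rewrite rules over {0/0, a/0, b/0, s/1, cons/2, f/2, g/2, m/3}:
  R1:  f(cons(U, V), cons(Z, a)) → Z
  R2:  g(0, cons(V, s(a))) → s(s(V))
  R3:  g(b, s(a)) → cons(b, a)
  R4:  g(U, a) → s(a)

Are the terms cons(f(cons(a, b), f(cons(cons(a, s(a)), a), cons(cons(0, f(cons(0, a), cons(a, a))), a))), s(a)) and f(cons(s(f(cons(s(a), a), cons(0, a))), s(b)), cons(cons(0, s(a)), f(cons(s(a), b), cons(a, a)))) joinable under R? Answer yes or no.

Reduce t₁ = cons(f(cons(a, b), f(cons(cons(a, s(a)), a), cons(cons(0, f(cons(0, a), cons(a, a))), a))), s(a)):
1. cons(f(cons(a, b), f(cons(cons(a, s(a)), a), cons(cons(0, f(cons(0, a), cons(a, a))), a))), s(a))  →  cons(f(cons(a, b), cons(0, f(cons(0, a), cons(a, a)))), s(a))   [R1 at 1.2]
2. cons(f(cons(a, b), cons(0, f(cons(0, a), cons(a, a)))), s(a))  →  cons(f(cons(a, b), cons(0, a)), s(a))   [R1 at 1.2.2]
3. cons(f(cons(a, b), cons(0, a)), s(a))  →  cons(0, s(a))   [R1 at 1]

Reduce t₂ = f(cons(s(f(cons(s(a), a), cons(0, a))), s(b)), cons(cons(0, s(a)), f(cons(s(a), b), cons(a, a)))):
1. f(cons(s(f(cons(s(a), a), cons(0, a))), s(b)), cons(cons(0, s(a)), f(cons(s(a), b), cons(a, a))))  →  f(cons(s(0), s(b)), cons(cons(0, s(a)), f(cons(s(a), b), cons(a, a))))   [R1 at 1.1.1]
2. f(cons(s(0), s(b)), cons(cons(0, s(a)), f(cons(s(a), b), cons(a, a))))  →  f(cons(s(0), s(b)), cons(cons(0, s(a)), a))   [R1 at 2.2]
3. f(cons(s(0), s(b)), cons(cons(0, s(a)), a))  →  cons(0, s(a))   [R1 at ε]

yes — NF(t₁) = cons(0, s(a)), NF(t₂) = cons(0, s(a))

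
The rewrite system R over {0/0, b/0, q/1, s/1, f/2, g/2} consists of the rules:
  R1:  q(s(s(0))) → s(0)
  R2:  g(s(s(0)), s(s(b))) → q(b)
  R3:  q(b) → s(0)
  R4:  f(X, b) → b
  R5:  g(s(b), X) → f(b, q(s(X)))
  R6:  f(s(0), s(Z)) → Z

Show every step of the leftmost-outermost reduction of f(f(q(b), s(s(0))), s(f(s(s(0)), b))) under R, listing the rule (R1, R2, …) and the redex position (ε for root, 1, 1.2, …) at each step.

1. f(f(q(b), s(s(0))), s(f(s(s(0)), b)))  →  f(f(s(0), s(s(0))), s(f(s(s(0)), b)))   [R3 at 1.1]
2. f(f(s(0), s(s(0))), s(f(s(s(0)), b)))  →  f(s(0), s(f(s(s(0)), b)))   [R6 at 1]
3. f(s(0), s(f(s(s(0)), b)))  →  f(s(s(0)), b)   [R6 at ε]
4. f(s(s(0)), b)  →  b   [R4 at ε]

b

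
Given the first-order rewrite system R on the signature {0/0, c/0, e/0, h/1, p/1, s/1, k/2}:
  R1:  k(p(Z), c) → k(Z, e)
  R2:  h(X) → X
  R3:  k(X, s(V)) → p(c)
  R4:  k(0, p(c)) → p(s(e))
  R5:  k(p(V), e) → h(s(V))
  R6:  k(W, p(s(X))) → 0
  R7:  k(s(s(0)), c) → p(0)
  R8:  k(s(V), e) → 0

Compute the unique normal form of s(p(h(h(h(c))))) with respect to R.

s(p(c))

1. s(p(h(h(h(c)))))  →  s(p(h(h(c))))   [R2 at 1.1]
2. s(p(h(h(c))))  →  s(p(h(c)))   [R2 at 1.1]
3. s(p(h(c)))  →  s(p(c))   [R2 at 1.1]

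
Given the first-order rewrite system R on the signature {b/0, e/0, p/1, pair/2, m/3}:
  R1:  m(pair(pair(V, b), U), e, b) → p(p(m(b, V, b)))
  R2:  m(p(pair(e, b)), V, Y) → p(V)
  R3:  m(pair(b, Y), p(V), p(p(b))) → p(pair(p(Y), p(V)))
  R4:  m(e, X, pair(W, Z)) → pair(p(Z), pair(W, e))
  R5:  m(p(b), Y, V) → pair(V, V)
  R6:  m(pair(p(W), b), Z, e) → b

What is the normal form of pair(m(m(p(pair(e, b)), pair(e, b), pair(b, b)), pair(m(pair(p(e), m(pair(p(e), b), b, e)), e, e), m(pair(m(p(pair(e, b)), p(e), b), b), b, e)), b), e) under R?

pair(p(pair(b, b)), e)

1. pair(m(m(p(pair(e, b)), pair(e, b), pair(b, b)), pair(m(pair(p(e), m(pair(p(e), b), b, e)), e, e), m(pair(m(p(pair(e, b)), p(e), b), b), b, e)), b), e)  →  pair(m(p(pair(e, b)), pair(m(pair(p(e), m(pair(p(e), b), b, e)), e, e), m(pair(m(p(pair(e, b)), p(e), b), b), b, e)), b), e)   [R2 at 1.1]
2. pair(m(p(pair(e, b)), pair(m(pair(p(e), m(pair(p(e), b), b, e)), e, e), m(pair(m(p(pair(e, b)), p(e), b), b), b, e)), b), e)  →  pair(p(pair(m(pair(p(e), m(pair(p(e), b), b, e)), e, e), m(pair(m(p(pair(e, b)), p(e), b), b), b, e))), e)   [R2 at 1]
3. pair(p(pair(m(pair(p(e), m(pair(p(e), b), b, e)), e, e), m(pair(m(p(pair(e, b)), p(e), b), b), b, e))), e)  →  pair(p(pair(m(pair(p(e), b), e, e), m(pair(m(p(pair(e, b)), p(e), b), b), b, e))), e)   [R6 at 1.1.1.1.2]
4. pair(p(pair(m(pair(p(e), b), e, e), m(pair(m(p(pair(e, b)), p(e), b), b), b, e))), e)  →  pair(p(pair(b, m(pair(m(p(pair(e, b)), p(e), b), b), b, e))), e)   [R6 at 1.1.1]
5. pair(p(pair(b, m(pair(m(p(pair(e, b)), p(e), b), b), b, e))), e)  →  pair(p(pair(b, m(pair(p(p(e)), b), b, e))), e)   [R2 at 1.1.2.1.1]
6. pair(p(pair(b, m(pair(p(p(e)), b), b, e))), e)  →  pair(p(pair(b, b)), e)   [R6 at 1.1.2]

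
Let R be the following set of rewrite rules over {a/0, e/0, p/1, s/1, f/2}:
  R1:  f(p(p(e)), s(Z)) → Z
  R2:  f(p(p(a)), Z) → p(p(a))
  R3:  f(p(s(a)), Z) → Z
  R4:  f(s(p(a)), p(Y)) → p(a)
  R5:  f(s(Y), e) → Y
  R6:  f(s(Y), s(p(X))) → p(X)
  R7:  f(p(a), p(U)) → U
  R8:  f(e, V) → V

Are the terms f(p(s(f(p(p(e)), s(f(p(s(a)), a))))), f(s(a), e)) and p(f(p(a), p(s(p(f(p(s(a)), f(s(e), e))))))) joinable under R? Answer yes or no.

no — NF(t₁) = a, NF(t₂) = p(s(p(e)))

Reduce t₁ = f(p(s(f(p(p(e)), s(f(p(s(a)), a))))), f(s(a), e)):
1. f(p(s(f(p(p(e)), s(f(p(s(a)), a))))), f(s(a), e))  →  f(p(s(f(p(s(a)), a))), f(s(a), e))   [R1 at 1.1.1]
2. f(p(s(f(p(s(a)), a))), f(s(a), e))  →  f(p(s(a)), f(s(a), e))   [R3 at 1.1.1]
3. f(p(s(a)), f(s(a), e))  →  f(s(a), e)   [R3 at ε]
4. f(s(a), e)  →  a   [R5 at ε]

Reduce t₂ = p(f(p(a), p(s(p(f(p(s(a)), f(s(e), e))))))):
1. p(f(p(a), p(s(p(f(p(s(a)), f(s(e), e)))))))  →  p(s(p(f(p(s(a)), f(s(e), e)))))   [R7 at 1]
2. p(s(p(f(p(s(a)), f(s(e), e)))))  →  p(s(p(f(s(e), e))))   [R3 at 1.1.1]
3. p(s(p(f(s(e), e))))  →  p(s(p(e)))   [R5 at 1.1.1]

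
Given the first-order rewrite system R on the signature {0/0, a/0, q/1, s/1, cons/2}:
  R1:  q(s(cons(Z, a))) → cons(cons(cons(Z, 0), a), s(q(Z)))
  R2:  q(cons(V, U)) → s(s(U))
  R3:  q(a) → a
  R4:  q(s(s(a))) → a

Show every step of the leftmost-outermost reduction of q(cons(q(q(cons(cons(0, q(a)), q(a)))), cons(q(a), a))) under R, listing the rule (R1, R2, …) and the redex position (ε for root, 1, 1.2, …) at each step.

1. q(cons(q(q(cons(cons(0, q(a)), q(a)))), cons(q(a), a)))  →  s(s(cons(q(a), a)))   [R2 at ε]
2. s(s(cons(q(a), a)))  →  s(s(cons(a, a)))   [R3 at 1.1.1]

s(s(cons(a, a)))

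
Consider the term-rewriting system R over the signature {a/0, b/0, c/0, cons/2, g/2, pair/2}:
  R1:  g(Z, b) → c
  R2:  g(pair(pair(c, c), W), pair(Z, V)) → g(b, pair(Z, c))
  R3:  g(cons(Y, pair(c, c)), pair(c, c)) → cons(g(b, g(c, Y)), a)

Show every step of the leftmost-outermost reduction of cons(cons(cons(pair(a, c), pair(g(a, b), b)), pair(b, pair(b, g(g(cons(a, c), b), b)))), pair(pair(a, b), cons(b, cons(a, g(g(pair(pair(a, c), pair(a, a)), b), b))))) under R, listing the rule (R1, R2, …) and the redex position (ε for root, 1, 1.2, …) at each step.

cons(cons(cons(pair(a, c), pair(c, b)), pair(b, pair(b, c))), pair(pair(a, b), cons(b, cons(a, c))))

1. cons(cons(cons(pair(a, c), pair(g(a, b), b)), pair(b, pair(b, g(g(cons(a, c), b), b)))), pair(pair(a, b), cons(b, cons(a, g(g(pair(pair(a, c), pair(a, a)), b), b)))))  →  cons(cons(cons(pair(a, c), pair(c, b)), pair(b, pair(b, g(g(cons(a, c), b), b)))), pair(pair(a, b), cons(b, cons(a, g(g(pair(pair(a, c), pair(a, a)), b), b)))))   [R1 at 1.1.2.1]
2. cons(cons(cons(pair(a, c), pair(c, b)), pair(b, pair(b, g(g(cons(a, c), b), b)))), pair(pair(a, b), cons(b, cons(a, g(g(pair(pair(a, c), pair(a, a)), b), b)))))  →  cons(cons(cons(pair(a, c), pair(c, b)), pair(b, pair(b, c))), pair(pair(a, b), cons(b, cons(a, g(g(pair(pair(a, c), pair(a, a)), b), b)))))   [R1 at 1.2.2.2]
3. cons(cons(cons(pair(a, c), pair(c, b)), pair(b, pair(b, c))), pair(pair(a, b), cons(b, cons(a, g(g(pair(pair(a, c), pair(a, a)), b), b)))))  →  cons(cons(cons(pair(a, c), pair(c, b)), pair(b, pair(b, c))), pair(pair(a, b), cons(b, cons(a, c))))   [R1 at 2.2.2.2]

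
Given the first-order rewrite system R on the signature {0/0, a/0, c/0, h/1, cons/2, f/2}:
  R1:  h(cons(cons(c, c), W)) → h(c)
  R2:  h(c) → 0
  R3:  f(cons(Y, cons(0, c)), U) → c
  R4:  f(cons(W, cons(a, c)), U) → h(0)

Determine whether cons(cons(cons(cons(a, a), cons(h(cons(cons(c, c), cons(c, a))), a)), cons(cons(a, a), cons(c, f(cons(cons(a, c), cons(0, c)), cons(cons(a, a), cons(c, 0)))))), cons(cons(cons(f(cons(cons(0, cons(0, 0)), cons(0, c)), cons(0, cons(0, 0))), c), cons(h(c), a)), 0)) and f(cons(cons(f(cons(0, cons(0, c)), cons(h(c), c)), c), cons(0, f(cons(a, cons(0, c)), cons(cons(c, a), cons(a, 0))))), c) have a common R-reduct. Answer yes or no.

Reduce t₁ = cons(cons(cons(cons(a, a), cons(h(cons(cons(c, c), cons(c, a))), a)), cons(cons(a, a), cons(c, f(cons(cons(a, c), cons(0, c)), cons(cons(a, a), cons(c, 0)))))), cons(cons(cons(f(cons(cons(0, cons(0, 0)), cons(0, c)), cons(0, cons(0, 0))), c), cons(h(c), a)), 0)):
1. cons(cons(cons(cons(a, a), cons(h(cons(cons(c, c), cons(c, a))), a)), cons(cons(a, a), cons(c, f(cons(cons(a, c), cons(0, c)), cons(cons(a, a), cons(c, 0)))))), cons(cons(cons(f(cons(cons(0, cons(0, 0)), cons(0, c)), cons(0, cons(0, 0))), c), cons(h(c), a)), 0))  →  cons(cons(cons(cons(a, a), cons(h(c), a)), cons(cons(a, a), cons(c, f(cons(cons(a, c), cons(0, c)), cons(cons(a, a), cons(c, 0)))))), cons(cons(cons(f(cons(cons(0, cons(0, 0)), cons(0, c)), cons(0, cons(0, 0))), c), cons(h(c), a)), 0))   [R1 at 1.1.2.1]
2. cons(cons(cons(cons(a, a), cons(h(c), a)), cons(cons(a, a), cons(c, f(cons(cons(a, c), cons(0, c)), cons(cons(a, a), cons(c, 0)))))), cons(cons(cons(f(cons(cons(0, cons(0, 0)), cons(0, c)), cons(0, cons(0, 0))), c), cons(h(c), a)), 0))  →  cons(cons(cons(cons(a, a), cons(0, a)), cons(cons(a, a), cons(c, f(cons(cons(a, c), cons(0, c)), cons(cons(a, a), cons(c, 0)))))), cons(cons(cons(f(cons(cons(0, cons(0, 0)), cons(0, c)), cons(0, cons(0, 0))), c), cons(h(c), a)), 0))   [R2 at 1.1.2.1]
3. cons(cons(cons(cons(a, a), cons(0, a)), cons(cons(a, a), cons(c, f(cons(cons(a, c), cons(0, c)), cons(cons(a, a), cons(c, 0)))))), cons(cons(cons(f(cons(cons(0, cons(0, 0)), cons(0, c)), cons(0, cons(0, 0))), c), cons(h(c), a)), 0))  →  cons(cons(cons(cons(a, a), cons(0, a)), cons(cons(a, a), cons(c, c))), cons(cons(cons(f(cons(cons(0, cons(0, 0)), cons(0, c)), cons(0, cons(0, 0))), c), cons(h(c), a)), 0))   [R3 at 1.2.2.2]
4. cons(cons(cons(cons(a, a), cons(0, a)), cons(cons(a, a), cons(c, c))), cons(cons(cons(f(cons(cons(0, cons(0, 0)), cons(0, c)), cons(0, cons(0, 0))), c), cons(h(c), a)), 0))  →  cons(cons(cons(cons(a, a), cons(0, a)), cons(cons(a, a), cons(c, c))), cons(cons(cons(c, c), cons(h(c), a)), 0))   [R3 at 2.1.1.1]
5. cons(cons(cons(cons(a, a), cons(0, a)), cons(cons(a, a), cons(c, c))), cons(cons(cons(c, c), cons(h(c), a)), 0))  →  cons(cons(cons(cons(a, a), cons(0, a)), cons(cons(a, a), cons(c, c))), cons(cons(cons(c, c), cons(0, a)), 0))   [R2 at 2.1.2.1]

Reduce t₂ = f(cons(cons(f(cons(0, cons(0, c)), cons(h(c), c)), c), cons(0, f(cons(a, cons(0, c)), cons(cons(c, a), cons(a, 0))))), c):
1. f(cons(cons(f(cons(0, cons(0, c)), cons(h(c), c)), c), cons(0, f(cons(a, cons(0, c)), cons(cons(c, a), cons(a, 0))))), c)  →  f(cons(cons(c, c), cons(0, f(cons(a, cons(0, c)), cons(cons(c, a), cons(a, 0))))), c)   [R3 at 1.1.1]
2. f(cons(cons(c, c), cons(0, f(cons(a, cons(0, c)), cons(cons(c, a), cons(a, 0))))), c)  →  f(cons(cons(c, c), cons(0, c)), c)   [R3 at 1.2.2]
3. f(cons(cons(c, c), cons(0, c)), c)  →  c   [R3 at ε]

no — NF(t₁) = cons(cons(cons(cons(a, a), cons(0, a)), cons(cons(a, a), cons(c, c))), cons(cons(cons(c, c), cons(0, a)), 0)), NF(t₂) = c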